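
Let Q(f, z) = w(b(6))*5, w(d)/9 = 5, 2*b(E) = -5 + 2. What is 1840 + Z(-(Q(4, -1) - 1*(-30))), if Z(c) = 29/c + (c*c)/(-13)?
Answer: -10482152/3315 ≈ -3162.0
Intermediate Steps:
b(E) = -3/2 (b(E) = (-5 + 2)/2 = (1/2)*(-3) = -3/2)
w(d) = 45 (w(d) = 9*5 = 45)
Q(f, z) = 225 (Q(f, z) = 45*5 = 225)
Z(c) = 29/c - c**2/13 (Z(c) = 29/c + c**2*(-1/13) = 29/c - c**2/13)
1840 + Z(-(Q(4, -1) - 1*(-30))) = 1840 + (377 - (-(225 - 1*(-30)))**3)/(13*((-(225 - 1*(-30))))) = 1840 + (377 - (-(225 + 30))**3)/(13*((-(225 + 30)))) = 1840 + (377 - (-1*255)**3)/(13*((-1*255))) = 1840 + (1/13)*(377 - 1*(-255)**3)/(-255) = 1840 + (1/13)*(-1/255)*(377 - 1*(-16581375)) = 1840 + (1/13)*(-1/255)*(377 + 16581375) = 1840 + (1/13)*(-1/255)*16581752 = 1840 - 16581752/3315 = -10482152/3315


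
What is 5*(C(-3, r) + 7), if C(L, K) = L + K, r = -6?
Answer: -10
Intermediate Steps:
C(L, K) = K + L
5*(C(-3, r) + 7) = 5*((-6 - 3) + 7) = 5*(-9 + 7) = 5*(-2) = -10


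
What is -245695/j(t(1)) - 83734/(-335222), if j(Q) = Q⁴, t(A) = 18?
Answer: -36786154453/17595132336 ≈ -2.0907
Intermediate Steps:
-245695/j(t(1)) - 83734/(-335222) = -245695/(18⁴) - 83734/(-335222) = -245695/104976 - 83734*(-1/335222) = -245695*1/104976 + 41867/167611 = -245695/104976 + 41867/167611 = -36786154453/17595132336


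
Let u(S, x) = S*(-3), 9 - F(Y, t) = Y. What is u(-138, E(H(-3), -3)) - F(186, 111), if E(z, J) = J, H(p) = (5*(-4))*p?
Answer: 591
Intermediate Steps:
F(Y, t) = 9 - Y
H(p) = -20*p
u(S, x) = -3*S
u(-138, E(H(-3), -3)) - F(186, 111) = -3*(-138) - (9 - 1*186) = 414 - (9 - 186) = 414 - 1*(-177) = 414 + 177 = 591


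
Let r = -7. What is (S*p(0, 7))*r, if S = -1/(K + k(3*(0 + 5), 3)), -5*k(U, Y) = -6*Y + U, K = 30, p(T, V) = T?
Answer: 0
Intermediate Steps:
k(U, Y) = -U/5 + 6*Y/5 (k(U, Y) = -(-6*Y + U)/5 = -(U - 6*Y)/5 = -U/5 + 6*Y/5)
S = -5/153 (S = -1/(30 + (-3*(0 + 5)/5 + (6/5)*3)) = -1/(30 + (-3*5/5 + 18/5)) = -1/(30 + (-1/5*15 + 18/5)) = -1/(30 + (-3 + 18/5)) = -1/(30 + 3/5) = -1/153/5 = -1*5/153 = -5/153 ≈ -0.032680)
(S*p(0, 7))*r = -5/153*0*(-7) = 0*(-7) = 0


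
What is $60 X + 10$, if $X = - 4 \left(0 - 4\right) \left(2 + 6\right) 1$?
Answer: $7690$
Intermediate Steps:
$X = 128$ ($X = - 4 \left(\left(-4\right) 8\right) 1 = \left(-4\right) \left(-32\right) 1 = 128 \cdot 1 = 128$)
$60 X + 10 = 60 \cdot 128 + 10 = 7680 + 10 = 7690$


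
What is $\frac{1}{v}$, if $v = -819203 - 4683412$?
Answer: $- \frac{1}{5502615} \approx -1.8173 \cdot 10^{-7}$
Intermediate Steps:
$v = -5502615$
$\frac{1}{v} = \frac{1}{-5502615} = - \frac{1}{5502615}$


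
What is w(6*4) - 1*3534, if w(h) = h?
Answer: -3510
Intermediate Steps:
w(6*4) - 1*3534 = 6*4 - 1*3534 = 24 - 3534 = -3510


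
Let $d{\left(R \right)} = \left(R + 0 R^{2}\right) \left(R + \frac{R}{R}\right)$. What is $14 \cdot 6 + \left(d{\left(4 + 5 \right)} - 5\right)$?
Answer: $169$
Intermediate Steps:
$d{\left(R \right)} = R \left(1 + R\right)$ ($d{\left(R \right)} = \left(R + 0\right) \left(R + 1\right) = R \left(1 + R\right)$)
$14 \cdot 6 + \left(d{\left(4 + 5 \right)} - 5\right) = 14 \cdot 6 - \left(5 - \left(4 + 5\right) \left(1 + \left(4 + 5\right)\right)\right) = 84 - \left(5 - 9 \left(1 + 9\right)\right) = 84 + \left(9 \cdot 10 - 5\right) = 84 + \left(90 - 5\right) = 84 + 85 = 169$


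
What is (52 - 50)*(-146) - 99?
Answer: -391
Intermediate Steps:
(52 - 50)*(-146) - 99 = 2*(-146) - 99 = -292 - 99 = -391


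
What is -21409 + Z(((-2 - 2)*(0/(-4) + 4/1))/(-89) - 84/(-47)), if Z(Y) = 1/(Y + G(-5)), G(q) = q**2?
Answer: -2414995244/112803 ≈ -21409.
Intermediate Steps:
Z(Y) = 1/(25 + Y) (Z(Y) = 1/(Y + (-5)**2) = 1/(Y + 25) = 1/(25 + Y))
-21409 + Z(((-2 - 2)*(0/(-4) + 4/1))/(-89) - 84/(-47)) = -21409 + 1/(25 + (((-2 - 2)*(0/(-4) + 4/1))/(-89) - 84/(-47))) = -21409 + 1/(25 + (-4*(0*(-1/4) + 4*1)*(-1/89) - 84*(-1/47))) = -21409 + 1/(25 + (-4*(0 + 4)*(-1/89) + 84/47)) = -21409 + 1/(25 + (-4*4*(-1/89) + 84/47)) = -21409 + 1/(25 + (-16*(-1/89) + 84/47)) = -21409 + 1/(25 + (16/89 + 84/47)) = -21409 + 1/(25 + 8228/4183) = -21409 + 1/(112803/4183) = -21409 + 4183/112803 = -2414995244/112803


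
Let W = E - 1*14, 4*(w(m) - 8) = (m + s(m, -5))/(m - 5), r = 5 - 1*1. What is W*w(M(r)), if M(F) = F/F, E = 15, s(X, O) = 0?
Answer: 127/16 ≈ 7.9375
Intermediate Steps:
r = 4 (r = 5 - 1 = 4)
M(F) = 1
w(m) = 8 + m/(4*(-5 + m)) (w(m) = 8 + ((m + 0)/(m - 5))/4 = 8 + (m/(-5 + m))/4 = 8 + m/(4*(-5 + m)))
W = 1 (W = 15 - 1*14 = 15 - 14 = 1)
W*w(M(r)) = 1*((-160 + 33*1)/(4*(-5 + 1))) = 1*((¼)*(-160 + 33)/(-4)) = 1*((¼)*(-¼)*(-127)) = 1*(127/16) = 127/16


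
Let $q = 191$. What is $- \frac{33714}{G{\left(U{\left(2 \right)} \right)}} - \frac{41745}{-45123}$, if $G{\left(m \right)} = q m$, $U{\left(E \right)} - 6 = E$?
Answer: $- \frac{242915077}{11491324} \approx -21.139$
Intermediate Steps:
$U{\left(E \right)} = 6 + E$
$G{\left(m \right)} = 191 m$
$- \frac{33714}{G{\left(U{\left(2 \right)} \right)}} - \frac{41745}{-45123} = - \frac{33714}{191 \left(6 + 2\right)} - \frac{41745}{-45123} = - \frac{33714}{191 \cdot 8} - - \frac{13915}{15041} = - \frac{33714}{1528} + \frac{13915}{15041} = \left(-33714\right) \frac{1}{1528} + \frac{13915}{15041} = - \frac{16857}{764} + \frac{13915}{15041} = - \frac{242915077}{11491324}$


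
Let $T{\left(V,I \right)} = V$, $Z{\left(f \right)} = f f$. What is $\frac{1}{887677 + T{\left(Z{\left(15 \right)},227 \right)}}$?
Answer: $\frac{1}{887902} \approx 1.1263 \cdot 10^{-6}$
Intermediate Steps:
$Z{\left(f \right)} = f^{2}$
$\frac{1}{887677 + T{\left(Z{\left(15 \right)},227 \right)}} = \frac{1}{887677 + 15^{2}} = \frac{1}{887677 + 225} = \frac{1}{887902}$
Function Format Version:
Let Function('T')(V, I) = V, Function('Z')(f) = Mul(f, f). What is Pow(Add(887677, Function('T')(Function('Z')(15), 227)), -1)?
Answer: Rational(1, 887902) ≈ 1.1263e-6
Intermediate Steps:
Function('Z')(f) = Pow(f, 2)
Pow(Add(887677, Function('T')(Function('Z')(15), 227)), -1) = Pow(Add(887677, Pow(15, 2)), -1) = Pow(Add(887677, 225), -1) = Pow(887902, -1) = Rational(1, 887902)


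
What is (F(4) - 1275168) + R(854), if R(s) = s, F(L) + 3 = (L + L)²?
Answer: -1274253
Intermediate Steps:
F(L) = -3 + 4*L² (F(L) = -3 + (L + L)² = -3 + (2*L)² = -3 + 4*L²)
(F(4) - 1275168) + R(854) = ((-3 + 4*4²) - 1275168) + 854 = ((-3 + 4*16) - 1275168) + 854 = ((-3 + 64) - 1275168) + 854 = (61 - 1275168) + 854 = -1275107 + 854 = -1274253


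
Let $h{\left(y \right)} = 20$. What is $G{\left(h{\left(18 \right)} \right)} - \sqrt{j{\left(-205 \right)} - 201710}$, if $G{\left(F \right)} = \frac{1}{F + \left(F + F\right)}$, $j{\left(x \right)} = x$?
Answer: $\frac{1}{60} - 3 i \sqrt{22435} \approx 0.016667 - 449.35 i$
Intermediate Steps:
$G{\left(F \right)} = \frac{1}{3 F}$ ($G{\left(F \right)} = \frac{1}{F + 2 F} = \frac{1}{3 F}$)
$G{\left(h{\left(18 \right)} \right)} - \sqrt{j{\left(-205 \right)} - 201710} = \frac{1}{3 \cdot 20} - \sqrt{-205 - 201710} = \frac{1}{3} \cdot \frac{1}{20} - \sqrt{-201915} = \frac{1}{60} - 3 i \sqrt{22435}$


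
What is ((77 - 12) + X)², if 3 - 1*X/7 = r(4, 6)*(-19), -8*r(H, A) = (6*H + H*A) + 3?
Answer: 37149025/64 ≈ 5.8045e+5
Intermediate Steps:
r(H, A) = -3/8 - 3*H/4 - A*H/8 (r(H, A) = -((6*H + H*A) + 3)/8 = -((6*H + A*H) + 3)/8 = -(3 + 6*H + A*H)/8 = -3/8 - 3*H/4 - A*H/8)
X = -6615/8 (X = 21 - 7*(-3/8 - ¾*4 - ⅛*6*4)*(-19) = 21 - 7*(-3/8 - 3 - 3)*(-19) = 21 - (-357)*(-19)/8 = 21 - 7*969/8 = 21 - 6783/8 = -6615/8 ≈ -826.88)
((77 - 12) + X)² = ((77 - 12) - 6615/8)² = (65 - 6615/8)² = (-6095/8)² = 37149025/64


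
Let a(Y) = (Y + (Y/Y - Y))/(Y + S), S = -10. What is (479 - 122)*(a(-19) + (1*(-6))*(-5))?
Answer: 310233/29 ≈ 10698.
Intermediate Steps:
a(Y) = 1/(-10 + Y) (a(Y) = (Y + (Y/Y - Y))/(Y - 10) = (Y + (1 - Y))/(-10 + Y) = 1/(-10 + Y))
(479 - 122)*(a(-19) + (1*(-6))*(-5)) = (479 - 122)*(1/(-10 - 19) + (1*(-6))*(-5)) = 357*(1/(-29) - 6*(-5)) = 357*(-1/29 + 30) = 357*(869/29) = 310233/29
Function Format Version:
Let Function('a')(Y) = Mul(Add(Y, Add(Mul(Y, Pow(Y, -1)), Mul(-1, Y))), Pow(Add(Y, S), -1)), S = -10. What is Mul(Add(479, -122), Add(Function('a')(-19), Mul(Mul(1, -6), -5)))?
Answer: Rational(310233, 29) ≈ 10698.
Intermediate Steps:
Function('a')(Y) = Pow(Add(-10, Y), -1) (Function('a')(Y) = Mul(Add(Y, Add(Mul(Y, Pow(Y, -1)), Mul(-1, Y))), Pow(Add(Y, -10), -1)) = Mul(Add(Y, Add(1, Mul(-1, Y))), Pow(Add(-10, Y), -1)) = Mul(1, Pow(Add(-10, Y), -1)) = Pow(Add(-10, Y), -1))
Mul(Add(479, -122), Add(Function('a')(-19), Mul(Mul(1, -6), -5))) = Mul(Add(479, -122), Add(Pow(Add(-10, -19), -1), Mul(Mul(1, -6), -5))) = Mul(357, Add(Pow(-29, -1), Mul(-6, -5))) = Mul(357, Add(Rational(-1, 29), 30)) = Mul(357, Rational(869, 29)) = Rational(310233, 29)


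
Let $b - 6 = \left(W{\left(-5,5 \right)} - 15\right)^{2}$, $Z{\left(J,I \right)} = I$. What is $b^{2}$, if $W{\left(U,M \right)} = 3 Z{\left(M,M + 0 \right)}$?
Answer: $36$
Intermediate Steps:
$W{\left(U,M \right)} = 3 M$ ($W{\left(U,M \right)} = 3 \left(M + 0\right) = 3 M$)
$b = 6$ ($b = 6 + \left(3 \cdot 5 - 15\right)^{2} = 6 + \left(15 - 15\right)^{2} = 6 + 0^{2} = 6 + 0 = 6$)
$b^{2} = 6^{2} = 36$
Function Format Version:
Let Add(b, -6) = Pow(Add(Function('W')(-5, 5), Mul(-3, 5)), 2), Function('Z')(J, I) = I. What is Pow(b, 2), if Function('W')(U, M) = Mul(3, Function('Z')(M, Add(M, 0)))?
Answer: 36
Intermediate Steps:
Function('W')(U, M) = Mul(3, M) (Function('W')(U, M) = Mul(3, Add(M, 0)) = Mul(3, M))
b = 6 (b = Add(6, Pow(Add(Mul(3, 5), Mul(-3, 5)), 2)) = Add(6, Pow(Add(15, -15), 2)) = Add(6, Pow(0, 2)) = Add(6, 0) = 6)
Pow(b, 2) = Pow(6, 2) = 36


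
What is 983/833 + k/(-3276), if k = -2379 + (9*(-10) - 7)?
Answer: 188672/97461 ≈ 1.9359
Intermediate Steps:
k = -2476 (k = -2379 + (-90 - 7) = -2379 - 97 = -2476)
983/833 + k/(-3276) = 983/833 - 2476/(-3276) = 983*(1/833) - 2476*(-1/3276) = 983/833 + 619/819 = 188672/97461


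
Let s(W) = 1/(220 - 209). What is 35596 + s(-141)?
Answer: 391557/11 ≈ 35596.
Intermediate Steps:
s(W) = 1/11
35596 + s(-141) = 35596 + 1/11 = 391557/11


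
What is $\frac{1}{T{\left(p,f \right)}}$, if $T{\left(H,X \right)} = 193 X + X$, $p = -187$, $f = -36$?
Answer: $- \frac{1}{6984} \approx -0.00014318$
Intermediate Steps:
$T{\left(H,X \right)} = 194 X$
$\frac{1}{T{\left(p,f \right)}} = \frac{1}{194 \left(-36\right)} = \frac{1}{-6984} = - \frac{1}{6984}$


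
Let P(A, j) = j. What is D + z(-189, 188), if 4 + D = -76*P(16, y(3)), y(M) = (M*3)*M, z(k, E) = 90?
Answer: -1966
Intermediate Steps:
y(M) = 3*M**2 (y(M) = (3*M)*M = 3*M**2)
D = -2056 (D = -4 - 228*3**2 = -4 - 228*9 = -4 - 76*27 = -4 - 2052 = -2056)
D + z(-189, 188) = -2056 + 90 = -1966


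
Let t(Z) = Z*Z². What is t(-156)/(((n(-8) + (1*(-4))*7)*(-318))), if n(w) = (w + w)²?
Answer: 52728/1007 ≈ 52.361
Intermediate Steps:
n(w) = 4*w² (n(w) = (2*w)² = 4*w²)
t(Z) = Z³
t(-156)/(((n(-8) + (1*(-4))*7)*(-318))) = (-156)³/(((4*(-8)² + (1*(-4))*7)*(-318))) = -3796416*(-1/(318*(4*64 - 4*7))) = -3796416*(-1/(318*(256 - 28))) = -3796416/(228*(-318)) = -3796416/(-72504) = -3796416*(-1/72504) = 52728/1007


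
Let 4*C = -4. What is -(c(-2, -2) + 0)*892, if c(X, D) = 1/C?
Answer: 892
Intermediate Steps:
C = -1 (C = (1/4)*(-4) = -1)
c(X, D) = -1 (c(X, D) = 1/(-1) = -1)
-(c(-2, -2) + 0)*892 = -(-1 + 0)*892 = -1*(-1)*892 = 1*892 = 892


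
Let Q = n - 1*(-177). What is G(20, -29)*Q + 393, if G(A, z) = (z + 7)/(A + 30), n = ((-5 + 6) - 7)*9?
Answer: 8472/25 ≈ 338.88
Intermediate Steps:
n = -54 (n = (1 - 7)*9 = -6*9 = -54)
Q = 123 (Q = -54 - 1*(-177) = -54 + 177 = 123)
G(A, z) = (7 + z)/(30 + A)
G(20, -29)*Q + 393 = ((7 - 29)/(30 + 20))*123 + 393 = (-22/50)*123 + 393 = ((1/50)*(-22))*123 + 393 = -11/25*123 + 393 = -1353/25 + 393 = 8472/25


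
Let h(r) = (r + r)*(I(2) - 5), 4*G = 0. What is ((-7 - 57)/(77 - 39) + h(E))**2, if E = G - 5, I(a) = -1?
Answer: 1227664/361 ≈ 3400.7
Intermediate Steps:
G = 0 (G = (1/4)*0 = 0)
E = -5 (E = 0 - 5 = -5)
h(r) = -12*r (h(r) = (r + r)*(-1 - 5) = (2*r)*(-6) = -12*r)
((-7 - 57)/(77 - 39) + h(E))**2 = ((-7 - 57)/(77 - 39) - 12*(-5))**2 = (-64/38 + 60)**2 = (-64*1/38 + 60)**2 = (-32/19 + 60)**2 = (1108/19)**2 = 1227664/361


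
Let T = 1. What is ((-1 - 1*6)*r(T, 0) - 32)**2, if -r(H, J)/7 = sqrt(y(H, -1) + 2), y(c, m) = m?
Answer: 289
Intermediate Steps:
r(H, J) = -7 (r(H, J) = -7*sqrt(-1 + 2) = -7*sqrt(1) = -7*1 = -7)
((-1 - 1*6)*r(T, 0) - 32)**2 = ((-1 - 1*6)*(-7) - 32)**2 = ((-1 - 6)*(-7) - 32)**2 = (-7*(-7) - 32)**2 = (49 - 32)**2 = 17**2 = 289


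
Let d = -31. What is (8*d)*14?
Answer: -3472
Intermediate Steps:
(8*d)*14 = (8*(-31))*14 = -248*14 = -3472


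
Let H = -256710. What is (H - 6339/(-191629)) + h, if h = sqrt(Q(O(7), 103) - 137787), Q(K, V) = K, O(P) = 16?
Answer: -49193074251/191629 + I*sqrt(137771) ≈ -2.5671e+5 + 371.18*I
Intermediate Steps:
h = I*sqrt(137771) (h = sqrt(16 - 137787) = sqrt(-137771) = I*sqrt(137771) ≈ 371.18*I)
(H - 6339/(-191629)) + h = (-256710 - 6339/(-191629)) + I*sqrt(137771) = (-256710 - 6339*(-1/191629)) + I*sqrt(137771) = (-256710 + 6339/191629) + I*sqrt(137771) = -49193074251/191629 + I*sqrt(137771)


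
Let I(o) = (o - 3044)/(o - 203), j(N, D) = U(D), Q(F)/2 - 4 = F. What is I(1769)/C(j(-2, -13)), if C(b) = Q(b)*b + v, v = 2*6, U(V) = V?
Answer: -425/128412 ≈ -0.0033097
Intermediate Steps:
Q(F) = 8 + 2*F
j(N, D) = D
v = 12
C(b) = 12 + b*(8 + 2*b) (C(b) = (8 + 2*b)*b + 12 = b*(8 + 2*b) + 12 = 12 + b*(8 + 2*b))
I(o) = (-3044 + o)/(-203 + o)
I(1769)/C(j(-2, -13)) = ((-3044 + 1769)/(-203 + 1769))/(12 + 2*(-13)*(4 - 13)) = (-1275/1566)/(12 + 2*(-13)*(-9)) = ((1/1566)*(-1275))/(12 + 234) = -425/522/246 = -425/522*1/246 = -425/128412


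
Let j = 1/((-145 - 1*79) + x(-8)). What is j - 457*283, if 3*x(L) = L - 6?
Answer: -88721069/686 ≈ -1.2933e+5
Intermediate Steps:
x(L) = -2 + L/3 (x(L) = (L - 6)/3 = (-6 + L)/3 = -2 + L/3)
j = -3/686 (j = 1/((-145 - 1*79) + (-2 + (⅓)*(-8))) = 1/((-145 - 79) + (-2 - 8/3)) = 1/(-224 - 14/3) = 1/(-686/3) = -3/686 ≈ -0.0043732)
j - 457*283 = -3/686 - 457*283 = -3/686 - 129331 = -88721069/686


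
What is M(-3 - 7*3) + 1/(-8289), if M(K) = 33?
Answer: 273536/8289 ≈ 33.000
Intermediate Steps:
M(-3 - 7*3) + 1/(-8289) = 33 + 1/(-8289) = 33 - 1/8289 = 273536/8289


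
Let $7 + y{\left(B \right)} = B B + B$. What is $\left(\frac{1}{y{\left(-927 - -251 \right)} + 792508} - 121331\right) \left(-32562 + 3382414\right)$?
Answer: $- \frac{507563793630928760}{1248801} \approx -4.0644 \cdot 10^{11}$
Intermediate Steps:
$y{\left(B \right)} = -7 + B + B^{2}$ ($y{\left(B \right)} = -7 + \left(B B + B\right) = -7 + \left(B^{2} + B\right) = -7 + \left(B + B^{2}\right) = -7 + B + B^{2}$)
$\left(\frac{1}{y{\left(-927 - -251 \right)} + 792508} - 121331\right) \left(-32562 + 3382414\right) = \left(\frac{1}{\left(-7 - 676 + \left(-927 - -251\right)^{2}\right) + 792508} - 121331\right) \left(-32562 + 3382414\right) = \left(\frac{1}{\left(-7 + \left(-927 + 251\right) + \left(-927 + 251\right)^{2}\right) + 792508} - 121331\right) 3349852 = \left(\frac{1}{\left(-7 - 676 + \left(-676\right)^{2}\right) + 792508} - 121331\right) 3349852 = \left(\frac{1}{\left(-7 - 676 + 456976\right) + 792508} - 121331\right) 3349852 = \left(\frac{1}{456293 + 792508} - 121331\right) 3349852 = \left(\frac{1}{1248801} - 121331\right) 3349852 = \left(- \frac{151518274130}{1248801}\right) 3349852 = - \frac{507563793630928760}{1248801}$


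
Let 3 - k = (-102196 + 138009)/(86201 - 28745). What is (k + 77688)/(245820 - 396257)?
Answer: -4463778283/8643508272 ≈ -0.51643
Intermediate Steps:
k = 136555/57456 (k = 3 - (-102196 + 138009)/(86201 - 28745) = 3 - 35813/57456 = 136555/57456 ≈ 2.3767)
(k + 77688)/(245820 - 396257) = (136555/57456 + 77688)/(245820 - 396257) = (4463778283/57456)/(-150437) = (4463778283/57456)*(-1/150437) = -4463778283/8643508272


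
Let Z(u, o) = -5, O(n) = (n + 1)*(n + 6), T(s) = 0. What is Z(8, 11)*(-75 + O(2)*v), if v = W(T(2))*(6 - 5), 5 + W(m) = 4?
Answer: 495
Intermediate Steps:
W(m) = -1 (W(m) = -5 + 4 = -1)
v = -1 (v = -(6 - 5) = -1*1 = -1)
O(n) = (1 + n)*(6 + n)
Z(8, 11)*(-75 + O(2)*v) = -5*(-75 + (6 + 2**2 + 7*2)*(-1)) = -5*(-75 + (6 + 4 + 14)*(-1)) = -5*(-75 + 24*(-1)) = -5*(-75 - 24) = -5*(-99) = 495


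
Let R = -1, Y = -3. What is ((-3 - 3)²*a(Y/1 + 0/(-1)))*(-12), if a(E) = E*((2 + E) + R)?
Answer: -2592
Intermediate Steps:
a(E) = E*(1 + E) (a(E) = E*((2 + E) - 1) = E*(1 + E))
((-3 - 3)²*a(Y/1 + 0/(-1)))*(-12) = ((-3 - 3)²*((-3/1 + 0/(-1))*(1 + (-3/1 + 0/(-1)))))*(-12) = ((-6)²*((-3*1 + 0*(-1))*(1 + (-3*1 + 0*(-1)))))*(-12) = (36*((-3 + 0)*(1 + (-3 + 0))))*(-12) = (36*(-3*(1 - 3)))*(-12) = (36*(-3*(-2)))*(-12) = (36*6)*(-12) = 216*(-12) = -2592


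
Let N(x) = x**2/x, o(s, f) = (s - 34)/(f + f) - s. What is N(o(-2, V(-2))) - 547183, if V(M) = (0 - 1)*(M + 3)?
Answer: -547163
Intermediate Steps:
V(M) = -3 - M (V(M) = -(3 + M) = -3 - M)
o(s, f) = -s + (-34 + s)/(2*f) (o(s, f) = (-34 + s)/((2*f)) - s = (-34 + s)*(1/(2*f)) - s = (-34 + s)/(2*f) - s = -s + (-34 + s)/(2*f))
N(x) = x
N(o(-2, V(-2))) - 547183 = (-17 + (1/2)*(-2) - 1*(-3 - 1*(-2))*(-2))/(-3 - 1*(-2)) - 547183 = (-17 - 1 - 1*(-3 + 2)*(-2))/(-3 + 2) - 547183 = (-17 - 1 - 1*(-1)*(-2))/(-1) - 547183 = -(-17 - 1 - 2) - 547183 = -1*(-20) - 547183 = 20 - 547183 = -547163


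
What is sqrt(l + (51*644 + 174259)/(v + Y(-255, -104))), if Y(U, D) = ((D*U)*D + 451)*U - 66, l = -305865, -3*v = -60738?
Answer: 4*I*sqrt(378134892652767669091)/140643115 ≈ 553.05*I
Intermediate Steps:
v = 20246 (v = -1/3*(-60738) = 20246)
Y(U, D) = -66 + U*(451 + U*D**2) (Y(U, D) = (U*D**2 + 451)*U - 66 = (451 + U*D**2)*U - 66 = U*(451 + U*D**2) - 66 = -66 + U*(451 + U*D**2))
sqrt(l + (51*644 + 174259)/(v + Y(-255, -104))) = sqrt(-305865 + (51*644 + 174259)/(20246 + (-66 + 451*(-255) + (-104)**2*(-255)**2))) = sqrt(-305865 + (32844 + 174259)/(20246 + (-66 - 115005 + 10816*65025))) = sqrt(-305865 + 207103/(20246 + (-66 - 115005 + 703310400))) = sqrt(-305865 + 207103/(20246 + 703195329)) = sqrt(-305865 + 207103/703215575) = sqrt(-215089031640272/703215575) = 4*I*sqrt(378134892652767669091)/140643115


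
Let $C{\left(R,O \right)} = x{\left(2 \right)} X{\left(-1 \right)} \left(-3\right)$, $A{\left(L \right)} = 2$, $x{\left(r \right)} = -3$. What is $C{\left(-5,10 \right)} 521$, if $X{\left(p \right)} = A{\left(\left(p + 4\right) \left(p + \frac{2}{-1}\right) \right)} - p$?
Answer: $14067$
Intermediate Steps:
$X{\left(p \right)} = 2 - p$
$C{\left(R,O \right)} = 27$ ($C{\left(R,O \right)} = - 3 \left(2 - -1\right) \left(-3\right) = - 3 \left(2 + 1\right) \left(-3\right) = \left(-3\right) 3 \left(-3\right) = \left(-9\right) \left(-3\right) = 27$)
$C{\left(-5,10 \right)} 521 = 27 \cdot 521 = 14067$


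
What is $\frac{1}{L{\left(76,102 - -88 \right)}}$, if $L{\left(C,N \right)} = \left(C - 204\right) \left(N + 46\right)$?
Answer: $- \frac{1}{30208} \approx -3.3104 \cdot 10^{-5}$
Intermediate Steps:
$L{\left(C,N \right)} = \left(-204 + C\right) \left(46 + N\right)$
$\frac{1}{L{\left(76,102 - -88 \right)}} = \frac{1}{-9384 - 204 \left(102 - -88\right) + 46 \cdot 76 + 76 \left(102 - -88\right)} = \frac{1}{-9384 - 204 \left(102 + 88\right) + 3496 + 76 \left(102 + 88\right)} = \frac{1}{-9384 - 38760 + 3496 + 76 \cdot 190} = \frac{1}{-9384 - 38760 + 3496 + 14440} = \frac{1}{-30208} = - \frac{1}{30208}$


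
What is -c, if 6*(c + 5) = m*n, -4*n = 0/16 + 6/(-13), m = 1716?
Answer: -28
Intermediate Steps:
n = 3/26 (n = -(0/16 + 6/(-13))/4 = -(0*(1/16) + 6*(-1/13))/4 = -(0 - 6/13)/4 = -¼*(-6/13) = 3/26 ≈ 0.11538)
c = 28 (c = -5 + (1716*(3/26))/6 = -5 + (⅙)*198 = -5 + 33 = 28)
-c = -1*28 = -28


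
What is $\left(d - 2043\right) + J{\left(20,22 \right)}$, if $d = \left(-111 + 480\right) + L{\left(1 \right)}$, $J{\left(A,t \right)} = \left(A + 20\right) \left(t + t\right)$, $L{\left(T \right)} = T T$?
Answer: $87$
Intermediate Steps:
$L{\left(T \right)} = T^{2}$
$J{\left(A,t \right)} = 2 t \left(20 + A\right)$ ($J{\left(A,t \right)} = \left(20 + A\right) 2 t = 2 t \left(20 + A\right)$)
$d = 370$ ($d = \left(-111 + 480\right) + 1^{2} = 369 + 1 = 370$)
$\left(d - 2043\right) + J{\left(20,22 \right)} = \left(370 - 2043\right) + 2 \cdot 22 \left(20 + 20\right) = -1673 + 2 \cdot 22 \cdot 40 = -1673 + 1760 = 87$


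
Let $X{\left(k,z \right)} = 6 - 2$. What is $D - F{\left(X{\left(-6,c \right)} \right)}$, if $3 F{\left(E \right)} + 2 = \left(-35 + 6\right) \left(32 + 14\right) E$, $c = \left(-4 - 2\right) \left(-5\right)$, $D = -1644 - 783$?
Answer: $- \frac{1943}{3} \approx -647.67$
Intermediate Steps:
$D = -2427$ ($D = -1644 - 783 = -2427$)
$c = 30$ ($c = \left(-6\right) \left(-5\right) = 30$)
$X{\left(k,z \right)} = 4$ ($X{\left(k,z \right)} = 6 - 2 = 4$)
$F{\left(E \right)} = - \frac{2}{3} - \frac{1334 E}{3}$ ($F{\left(E \right)} = - \frac{2}{3} + \frac{\left(-35 + 6\right) \left(32 + 14\right) E}{3} = - \frac{2}{3} + \frac{\left(-29\right) 46 E}{3} = - \frac{2}{3} + \frac{\left(-1334\right) E}{3} = - \frac{2}{3} - \frac{1334 E}{3}$)
$D - F{\left(X{\left(-6,c \right)} \right)} = -2427 - \left(- \frac{2}{3} - \frac{5336}{3}\right) = -2427 - - \frac{5338}{3} = -2427 + \frac{5338}{3} = - \frac{1943}{3}$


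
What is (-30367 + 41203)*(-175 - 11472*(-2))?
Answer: 246724884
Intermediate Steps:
(-30367 + 41203)*(-175 - 11472*(-2)) = 10836*(-175 + 22944) = 10836*22769 = 246724884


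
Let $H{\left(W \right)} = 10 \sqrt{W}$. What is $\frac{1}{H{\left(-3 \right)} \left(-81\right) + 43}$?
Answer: $\frac{43}{1970149} + \frac{810 i \sqrt{3}}{1970149} \approx 2.1826 \cdot 10^{-5} + 0.00071211 i$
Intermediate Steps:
$\frac{1}{H{\left(-3 \right)} \left(-81\right) + 43} = \frac{1}{10 \sqrt{-3} \left(-81\right) + 43} = \frac{1}{10 i \sqrt{3} \left(-81\right) + 43} = \frac{1}{- 810 i \sqrt{3} + 43} = \frac{1}{43 - 810 i \sqrt{3}}$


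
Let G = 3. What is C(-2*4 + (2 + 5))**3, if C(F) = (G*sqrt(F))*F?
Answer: 27*I ≈ 27.0*I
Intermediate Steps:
C(F) = 3*F**(3/2) (C(F) = (3*sqrt(F))*F = 3*F**(3/2))
C(-2*4 + (2 + 5))**3 = (3*(-2*4 + (2 + 5))**(3/2))**3 = (3*(-8 + 7)**(3/2))**3 = (3*(-1)**(3/2))**3 = (3*(-I))**3 = (-3*I)**3 = 27*I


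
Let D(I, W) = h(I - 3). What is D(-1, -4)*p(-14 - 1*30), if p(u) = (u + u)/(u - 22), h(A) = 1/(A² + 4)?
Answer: 1/15 ≈ 0.066667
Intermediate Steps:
h(A) = 1/(4 + A²)
D(I, W) = 1/(4 + (-3 + I)²) (D(I, W) = 1/(4 + (I - 3)²) = 1/(4 + (-3 + I)²))
p(u) = 2*u/(-22 + u) (p(u) = (2*u)/(-22 + u) = 2*u/(-22 + u))
D(-1, -4)*p(-14 - 1*30) = (2*(-14 - 1*30)/(-22 + (-14 - 1*30)))/(4 + (-3 - 1)²) = (2*(-14 - 30)/(-22 + (-14 - 30)))/(4 + (-4)²) = (2*(-44)/(-22 - 44))/(4 + 16) = (2*(-44)/(-66))/20 = (2*(-44)*(-1/66))/20 = (1/20)*(4/3) = 1/15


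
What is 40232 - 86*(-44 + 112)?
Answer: 34384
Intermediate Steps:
40232 - 86*(-44 + 112) = 40232 - 86*68 = 40232 - 5848 = 34384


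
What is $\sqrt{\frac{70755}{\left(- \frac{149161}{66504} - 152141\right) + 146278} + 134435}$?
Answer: $\frac{\sqrt{20452241710779527151755}}{390062113} \approx 366.64$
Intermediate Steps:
$\sqrt{\frac{70755}{\left(- \frac{149161}{66504} - 152141\right) + 146278} + 134435} = \sqrt{\frac{70755}{- \frac{10118134225}{66504} + 146278} + 134435} = \sqrt{\frac{70755}{- \frac{390062113}{66504}} + 134435} = \sqrt{70755 \left(- \frac{66504}{390062113}\right) + 134435} = \sqrt{- \frac{4705490520}{390062113} + 134435} = \sqrt{\frac{52433294670635}{390062113}} = \frac{\sqrt{20452241710779527151755}}{390062113}$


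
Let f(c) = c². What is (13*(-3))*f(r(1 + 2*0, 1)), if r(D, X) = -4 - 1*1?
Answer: -975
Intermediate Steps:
r(D, X) = -5 (r(D, X) = -4 - 1 = -5)
(13*(-3))*f(r(1 + 2*0, 1)) = (13*(-3))*(-5)² = -39*25 = -975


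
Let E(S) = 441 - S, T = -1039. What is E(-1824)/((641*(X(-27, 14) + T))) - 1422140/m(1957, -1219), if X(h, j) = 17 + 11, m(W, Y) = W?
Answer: -307207893915/422745269 ≈ -726.70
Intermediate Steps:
X(h, j) = 28
E(-1824)/((641*(X(-27, 14) + T))) - 1422140/m(1957, -1219) = (441 - 1*(-1824))/((641*(28 - 1039))) - 1422140/1957 = (441 + 1824)/((641*(-1011))) - 1422140*1/1957 = 2265/(-648051) - 1422140/1957 = 2265*(-1/648051) - 1422140/1957 = -755/216017 - 1422140/1957 = -307207893915/422745269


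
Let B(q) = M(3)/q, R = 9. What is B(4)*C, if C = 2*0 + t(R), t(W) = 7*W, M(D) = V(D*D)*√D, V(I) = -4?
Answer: -63*√3 ≈ -109.12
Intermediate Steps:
M(D) = -4*√D
B(q) = -4*√3/q (B(q) = (-4*√3)/q = -4*√3/q)
C = 63 (C = 2*0 + 7*9 = 0 + 63 = 63)
B(4)*C = -4*√3/4*63 = -4*√3*¼*63 = -√3*63 = -63*√3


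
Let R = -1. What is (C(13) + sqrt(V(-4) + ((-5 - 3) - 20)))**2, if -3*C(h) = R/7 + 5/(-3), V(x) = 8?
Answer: -77936/3969 + 152*I*sqrt(5)/63 ≈ -19.636 + 5.395*I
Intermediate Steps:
C(h) = 38/63 (C(h) = -(-1/7 + 5/(-3))/3 = -(-1*1/7 + 5*(-1/3))/3 = -(-1/7 - 5/3)/3 = -1/3*(-38/21) = 38/63)
(C(13) + sqrt(V(-4) + ((-5 - 3) - 20)))**2 = (38/63 + sqrt(8 + ((-5 - 3) - 20)))**2 = (38/63 + sqrt(8 + (-8 - 20)))**2 = (38/63 + sqrt(8 - 28))**2 = (38/63 + sqrt(-20))**2 = (38/63 + 2*I*sqrt(5))**2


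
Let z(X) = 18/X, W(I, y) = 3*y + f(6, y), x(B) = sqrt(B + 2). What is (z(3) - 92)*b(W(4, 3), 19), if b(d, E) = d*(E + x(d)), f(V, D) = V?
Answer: -24510 - 1290*sqrt(17) ≈ -29829.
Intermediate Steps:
x(B) = sqrt(2 + B)
W(I, y) = 6 + 3*y (W(I, y) = 3*y + 6 = 6 + 3*y)
b(d, E) = d*(E + sqrt(2 + d))
(z(3) - 92)*b(W(4, 3), 19) = (18/3 - 92)*((6 + 3*3)*(19 + sqrt(2 + (6 + 3*3)))) = (18*(1/3) - 92)*((6 + 9)*(19 + sqrt(2 + (6 + 9)))) = (6 - 92)*(15*(19 + sqrt(2 + 15))) = -1290*(19 + sqrt(17)) = -86*(285 + 15*sqrt(17)) = -24510 - 1290*sqrt(17)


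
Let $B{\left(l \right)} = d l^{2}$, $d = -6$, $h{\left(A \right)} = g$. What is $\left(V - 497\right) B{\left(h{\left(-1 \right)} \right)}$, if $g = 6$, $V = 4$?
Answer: $106488$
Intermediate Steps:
$h{\left(A \right)} = 6$
$B{\left(l \right)} = - 6 l^{2}$
$\left(V - 497\right) B{\left(h{\left(-1 \right)} \right)} = \left(4 - 497\right) \left(- 6 \cdot 6^{2}\right) = - 493 \left(\left(-6\right) 36\right) = \left(-493\right) \left(-216\right) = 106488$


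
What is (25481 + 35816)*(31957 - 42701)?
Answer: -658574968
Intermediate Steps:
(25481 + 35816)*(31957 - 42701) = 61297*(-10744) = -658574968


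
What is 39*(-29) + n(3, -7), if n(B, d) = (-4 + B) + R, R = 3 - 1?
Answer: -1130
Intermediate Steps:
R = 2
n(B, d) = -2 + B (n(B, d) = (-4 + B) + 2 = -2 + B)
39*(-29) + n(3, -7) = 39*(-29) + (-2 + 3) = -1131 + 1 = -1130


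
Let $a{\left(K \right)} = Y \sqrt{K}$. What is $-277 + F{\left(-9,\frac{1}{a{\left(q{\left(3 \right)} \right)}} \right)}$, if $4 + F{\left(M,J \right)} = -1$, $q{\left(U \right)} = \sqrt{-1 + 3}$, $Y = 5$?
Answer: $-282$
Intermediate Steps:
$q{\left(U \right)} = \sqrt{2}$
$a{\left(K \right)} = 5 \sqrt{K}$
$F{\left(M,J \right)} = -5$ ($F{\left(M,J \right)} = -4 - 1 = -5$)
$-277 + F{\left(-9,\frac{1}{a{\left(q{\left(3 \right)} \right)}} \right)} = -277 - 5 = -282$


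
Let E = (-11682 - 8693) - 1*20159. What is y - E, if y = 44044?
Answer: 84578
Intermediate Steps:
E = -40534 (E = -20375 - 20159 = -40534)
y - E = 44044 - 1*(-40534) = 44044 + 40534 = 84578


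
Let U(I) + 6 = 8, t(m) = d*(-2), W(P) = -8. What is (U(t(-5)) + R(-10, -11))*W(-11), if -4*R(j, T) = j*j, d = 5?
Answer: 184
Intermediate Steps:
R(j, T) = -j²/4 (R(j, T) = -j*j/4 = -j²/4)
t(m) = -10 (t(m) = 5*(-2) = -10)
U(I) = 2 (U(I) = -6 + 8 = 2)
(U(t(-5)) + R(-10, -11))*W(-11) = (2 - ¼*(-10)²)*(-8) = (2 - ¼*100)*(-8) = (2 - 25)*(-8) = -23*(-8) = 184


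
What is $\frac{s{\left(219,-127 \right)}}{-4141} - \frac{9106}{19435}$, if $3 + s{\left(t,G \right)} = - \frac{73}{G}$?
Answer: $- \frac{4782923162}{10221002545} \approx -0.46795$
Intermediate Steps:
$s{\left(t,G \right)} = -3 - \frac{73}{G}$
$\frac{s{\left(219,-127 \right)}}{-4141} - \frac{9106}{19435} = \frac{-3 - \frac{73}{-127}}{-4141} - \frac{9106}{19435} = \left(-3 - - \frac{73}{127}\right) \left(- \frac{1}{4141}\right) - \frac{9106}{19435} = \left(-3 + \frac{73}{127}\right) \left(- \frac{1}{4141}\right) - \frac{9106}{19435} = \left(- \frac{308}{127}\right) \left(- \frac{1}{4141}\right) - \frac{9106}{19435} = \frac{308}{525907} - \frac{9106}{19435} = - \frac{4782923162}{10221002545}$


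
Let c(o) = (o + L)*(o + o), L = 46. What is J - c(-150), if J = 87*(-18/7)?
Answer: -219966/7 ≈ -31424.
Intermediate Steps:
J = -1566/7 (J = 87*(-18*⅐) = 87*(-18/7) = -1566/7 ≈ -223.71)
c(o) = 2*o*(46 + o) (c(o) = (o + 46)*(o + o) = (46 + o)*(2*o) = 2*o*(46 + o))
J - c(-150) = -1566/7 - 2*(-150)*(46 - 150) = -1566/7 - 2*(-150)*(-104) = -1566/7 - 1*31200 = -1566/7 - 31200 = -219966/7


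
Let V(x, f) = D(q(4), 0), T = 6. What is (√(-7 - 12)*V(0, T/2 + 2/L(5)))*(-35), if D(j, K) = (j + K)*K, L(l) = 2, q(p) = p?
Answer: 0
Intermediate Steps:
D(j, K) = K*(K + j) (D(j, K) = (K + j)*K = K*(K + j))
V(x, f) = 0 (V(x, f) = 0*(0 + 4) = 0*4 = 0)
(√(-7 - 12)*V(0, T/2 + 2/L(5)))*(-35) = (√(-7 - 12)*0)*(-35) = (√(-19)*0)*(-35) = ((I*√19)*0)*(-35) = 0*(-35) = 0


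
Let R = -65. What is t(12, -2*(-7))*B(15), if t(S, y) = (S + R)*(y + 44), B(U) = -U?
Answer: 46110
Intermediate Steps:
t(S, y) = (-65 + S)*(44 + y) (t(S, y) = (S - 65)*(y + 44) = (-65 + S)*(44 + y))
t(12, -2*(-7))*B(15) = (-2860 - (-130)*(-7) + 44*12 + 12*(-2*(-7)))*(-1*15) = (-2860 - 65*14 + 528 + 12*14)*(-15) = (-2860 - 910 + 528 + 168)*(-15) = -3074*(-15) = 46110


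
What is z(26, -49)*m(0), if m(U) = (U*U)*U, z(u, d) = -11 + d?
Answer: 0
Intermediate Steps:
m(U) = U³ (m(U) = U²*U = U³)
z(26, -49)*m(0) = (-11 - 49)*0³ = -60*0 = 0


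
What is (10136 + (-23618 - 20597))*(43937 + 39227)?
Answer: -2834145956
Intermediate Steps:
(10136 + (-23618 - 20597))*(43937 + 39227) = (10136 - 44215)*83164 = -34079*83164 = -2834145956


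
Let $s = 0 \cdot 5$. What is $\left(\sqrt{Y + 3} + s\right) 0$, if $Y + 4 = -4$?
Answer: $0$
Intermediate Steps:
$Y = -8$ ($Y = -4 - 4 = -8$)
$s = 0$
$\left(\sqrt{Y + 3} + s\right) 0 = \left(\sqrt{-8 + 3} + 0\right) 0 = \left(\sqrt{-5} + 0\right) 0 = \left(i \sqrt{5} + 0\right) 0 = i \sqrt{5} \cdot 0 = 0$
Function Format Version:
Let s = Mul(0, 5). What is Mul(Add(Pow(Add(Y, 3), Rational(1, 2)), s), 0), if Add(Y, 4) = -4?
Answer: 0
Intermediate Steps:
Y = -8 (Y = Add(-4, -4) = -8)
s = 0
Mul(Add(Pow(Add(Y, 3), Rational(1, 2)), s), 0) = Mul(Add(Pow(Add(-8, 3), Rational(1, 2)), 0), 0) = Mul(Add(Pow(-5, Rational(1, 2)), 0), 0) = Mul(Add(Mul(I, Pow(5, Rational(1, 2))), 0), 0) = Mul(Mul(I, Pow(5, Rational(1, 2))), 0) = 0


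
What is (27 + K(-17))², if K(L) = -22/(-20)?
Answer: 78961/100 ≈ 789.61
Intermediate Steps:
K(L) = 11/10 (K(L) = -22*(-1/20) = 11/10)
(27 + K(-17))² = (27 + 11/10)² = (281/10)² = 78961/100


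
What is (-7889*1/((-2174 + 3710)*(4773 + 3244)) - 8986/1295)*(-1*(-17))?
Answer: -1881302053679/15946775040 ≈ -117.97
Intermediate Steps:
(-7889*1/((-2174 + 3710)*(4773 + 3244)) - 8986/1295)*(-1*(-17)) = (-7889/(1536*8017) - 8986*1/1295)*17 = (-7889/12314112 - 8986/1295)*17 = -110664826687/15946775040*17 = -1881302053679/15946775040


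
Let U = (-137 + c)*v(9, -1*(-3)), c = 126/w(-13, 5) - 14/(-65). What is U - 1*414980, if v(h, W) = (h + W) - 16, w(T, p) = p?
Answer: -26944688/65 ≈ -4.1453e+5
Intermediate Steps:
v(h, W) = -16 + W + h (v(h, W) = (W + h) - 16 = -16 + W + h)
c = 1652/65 (c = 126/5 - 14/(-65) = 126*(1/5) - 14*(-1/65) = 126/5 + 14/65 = 1652/65 ≈ 25.415)
U = 29012/65 (U = (-137 + 1652/65)*(-16 - 1*(-3) + 9) = -7253*(-16 + 3 + 9)/65 = -7253/65*(-4) = 29012/65 ≈ 446.34)
U - 1*414980 = 29012/65 - 1*414980 = 29012/65 - 414980 = -26944688/65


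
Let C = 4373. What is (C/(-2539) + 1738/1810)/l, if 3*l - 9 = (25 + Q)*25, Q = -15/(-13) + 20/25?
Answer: -22765262/6799175405 ≈ -0.0033482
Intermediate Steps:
Q = 127/65 (Q = -15*(-1/13) + 20*(1/25) = 15/13 + ⅘ = 127/65 ≈ 1.9538)
l = 2959/13 (l = 3 + ((25 + 127/65)*25)/3 = 3 + ((1752/65)*25)/3 = 3 + (⅓)*(8760/13) = 3 + 2920/13 = 2959/13 ≈ 227.62)
(C/(-2539) + 1738/1810)/l = (4373/(-2539) + 1738/1810)/(2959/13) = (4373*(-1/2539) + 1738*(1/1810))*(13/2959) = (-4373/2539 + 869/905)*(13/2959) = -1751174/2297795*13/2959 = -22765262/6799175405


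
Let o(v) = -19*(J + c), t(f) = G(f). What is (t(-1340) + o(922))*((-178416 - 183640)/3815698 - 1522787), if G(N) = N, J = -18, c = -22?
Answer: 1685043744990780/1907849 ≈ 8.8322e+8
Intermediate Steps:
t(f) = f
o(v) = 760 (o(v) = -19*(-18 - 22) = -19*(-40) = 760)
(t(-1340) + o(922))*((-178416 - 183640)/3815698 - 1522787) = (-1340 + 760)*((-178416 - 183640)/3815698 - 1522787) = -580*(-362056*1/3815698 - 1522787) = -580*(-181028/1907849 - 1522787) = -580*(-2905247836191/1907849) = 1685043744990780/1907849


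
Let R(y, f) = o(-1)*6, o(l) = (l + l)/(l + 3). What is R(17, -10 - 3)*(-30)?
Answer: 180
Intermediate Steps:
o(l) = 2*l/(3 + l) (o(l) = (2*l)/(3 + l) = 2*l/(3 + l))
R(y, f) = -6 (R(y, f) = (2*(-1)/(3 - 1))*6 = (2*(-1)/2)*6 = (2*(-1)*(1/2))*6 = -1*6 = -6)
R(17, -10 - 3)*(-30) = -6*(-30) = 180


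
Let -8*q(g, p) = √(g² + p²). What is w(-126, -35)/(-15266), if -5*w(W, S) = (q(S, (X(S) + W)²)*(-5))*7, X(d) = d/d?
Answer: 35*√9765674/122128 ≈ 0.89558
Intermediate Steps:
X(d) = 1
q(g, p) = -√(g² + p²)/8
w(W, S) = -7*√(S² + (1 + W)⁴)/8 (w(W, S) = --√(S² + ((1 + W)²)²)/8*(-5)*7/5 = --√(S² + (1 + W)⁴)/8*(-5)*7/5 = -5*√(S² + (1 + W)⁴)/8*7/5 = -7*√(S² + (1 + W)⁴)/8)
w(-126, -35)/(-15266) = -7*√((-35)² + (1 - 126)⁴)/8/(-15266) = -7*√(1225 + (-125)⁴)/8*(-1/15266) = -7*√(1225 + 244140625)/8*(-1/15266) = -35*√9765674/8*(-1/15266) = 35*√9765674/122128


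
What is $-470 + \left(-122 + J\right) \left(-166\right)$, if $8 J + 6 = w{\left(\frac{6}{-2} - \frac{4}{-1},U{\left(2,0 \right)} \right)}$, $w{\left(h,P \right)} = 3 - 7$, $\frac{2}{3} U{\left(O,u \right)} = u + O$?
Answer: $\frac{39979}{2} \approx 19990.0$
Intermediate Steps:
$U{\left(O,u \right)} = \frac{3 O}{2} + \frac{3 u}{2}$ ($U{\left(O,u \right)} = \frac{3 \left(u + O\right)}{2} = \frac{3 \left(O + u\right)}{2} = \frac{3 O}{2} + \frac{3 u}{2}$)
$w{\left(h,P \right)} = -4$
$J = - \frac{5}{4}$ ($J = - \frac{3}{4} + \frac{1}{8} \left(-4\right) = - \frac{3}{4} - \frac{1}{2} = - \frac{5}{4} \approx -1.25$)
$-470 + \left(-122 + J\right) \left(-166\right) = -470 + \left(-122 - \frac{5}{4}\right) \left(-166\right) = -470 - - \frac{40919}{2} = -470 + \frac{40919}{2} = \frac{39979}{2}$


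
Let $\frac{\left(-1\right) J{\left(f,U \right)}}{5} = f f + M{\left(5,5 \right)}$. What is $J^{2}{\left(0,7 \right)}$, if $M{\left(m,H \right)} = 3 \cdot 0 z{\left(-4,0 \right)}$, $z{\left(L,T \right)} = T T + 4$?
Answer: $0$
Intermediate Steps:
$z{\left(L,T \right)} = 4 + T^{2}$ ($z{\left(L,T \right)} = T^{2} + 4 = 4 + T^{2}$)
$M{\left(m,H \right)} = 0$ ($M{\left(m,H \right)} = 3 \cdot 0 \left(4 + 0^{2}\right) = 0 \left(4 + 0\right) = 0 \cdot 4 = 0$)
$J{\left(f,U \right)} = - 5 f^{2}$ ($J{\left(f,U \right)} = - 5 \left(f f + 0\right) = - 5 \left(f^{2} + 0\right) = - 5 f^{2}$)
$J^{2}{\left(0,7 \right)} = \left(- 5 \cdot 0^{2}\right)^{2} = \left(\left(-5\right) 0\right)^{2} = 0^{2} = 0$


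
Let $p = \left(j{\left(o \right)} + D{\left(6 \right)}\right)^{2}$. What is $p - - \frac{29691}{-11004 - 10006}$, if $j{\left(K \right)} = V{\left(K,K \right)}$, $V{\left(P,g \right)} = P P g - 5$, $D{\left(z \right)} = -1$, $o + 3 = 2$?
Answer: $\frac{999799}{21010} \approx 47.587$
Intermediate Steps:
$o = -1$ ($o = -3 + 2 = -1$)
$V{\left(P,g \right)} = -5 + g P^{2}$ ($V{\left(P,g \right)} = P^{2} g - 5 = g P^{2} - 5 = -5 + g P^{2}$)
$j{\left(K \right)} = -5 + K^{3}$ ($j{\left(K \right)} = -5 + K K^{2} = -5 + K^{3}$)
$p = 49$ ($p = \left(\left(-5 + \left(-1\right)^{3}\right) - 1\right)^{2} = \left(\left(-5 - 1\right) - 1\right)^{2} = \left(-6 - 1\right)^{2} = \left(-7\right)^{2} = 49$)
$p - - \frac{29691}{-11004 - 10006} = 49 - - \frac{29691}{-11004 - 10006} = 49 - - \frac{29691}{-21010} = 49 - \left(-29691\right) \left(- \frac{1}{21010}\right) = 49 - \frac{29691}{21010} = \frac{999799}{21010}$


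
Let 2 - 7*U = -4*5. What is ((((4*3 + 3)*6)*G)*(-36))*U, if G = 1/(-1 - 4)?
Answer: 14256/7 ≈ 2036.6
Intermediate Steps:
U = 22/7 (U = 2/7 - (-4)*5/7 = 2/7 - 1/7*(-20) = 2/7 + 20/7 = 22/7 ≈ 3.1429)
G = -1/5 (G = 1/(-5) = -1/5 ≈ -0.20000)
((((4*3 + 3)*6)*G)*(-36))*U = ((((4*3 + 3)*6)*(-1/5))*(-36))*(22/7) = ((((12 + 3)*6)*(-1/5))*(-36))*(22/7) = (((15*6)*(-1/5))*(-36))*(22/7) = ((90*(-1/5))*(-36))*(22/7) = -18*(-36)*(22/7) = 648*(22/7) = 14256/7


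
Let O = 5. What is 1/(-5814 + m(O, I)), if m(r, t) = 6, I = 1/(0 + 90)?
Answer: -1/5808 ≈ -0.00017218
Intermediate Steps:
I = 1/90 ≈ 0.011111
1/(-5814 + m(O, I)) = 1/(-5814 + 6) = 1/(-5808) = -1/5808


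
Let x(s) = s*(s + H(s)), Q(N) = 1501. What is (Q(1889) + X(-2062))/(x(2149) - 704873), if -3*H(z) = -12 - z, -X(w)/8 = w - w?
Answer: 4503/16383973 ≈ 0.00027484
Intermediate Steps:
X(w) = 0 (X(w) = -8*(w - w) = -8*0 = 0)
H(z) = 4 + z/3 (H(z) = -(-12 - z)/3 = 4 + z/3)
x(s) = s*(4 + 4*s/3) (x(s) = s*(s + (4 + s/3)) = s*(4 + 4*s/3))
(Q(1889) + X(-2062))/(x(2149) - 704873) = (1501 + 0)/((4/3)*2149*(3 + 2149) - 704873) = 1501/((4/3)*2149*2152 - 704873) = 1501/(18498592/3 - 704873) = 1501/(16383973/3) = 1501*(3/16383973) = 4503/16383973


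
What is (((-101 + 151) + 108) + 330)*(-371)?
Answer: -181048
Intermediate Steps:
(((-101 + 151) + 108) + 330)*(-371) = ((50 + 108) + 330)*(-371) = (158 + 330)*(-371) = 488*(-371) = -181048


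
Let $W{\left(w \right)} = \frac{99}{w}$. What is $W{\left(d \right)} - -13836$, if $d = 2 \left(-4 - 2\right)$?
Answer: $\frac{55311}{4} \approx 13828.0$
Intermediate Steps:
$d = -12$ ($d = 2 \left(-6\right) = -12$)
$W{\left(d \right)} - -13836 = \frac{99}{-12} - -13836 = 99 \left(- \frac{1}{12}\right) + 13836 = - \frac{33}{4} + 13836 = \frac{55311}{4}$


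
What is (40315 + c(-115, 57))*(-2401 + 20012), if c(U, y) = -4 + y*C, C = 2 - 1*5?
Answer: 706905540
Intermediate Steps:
C = -3 (C = 2 - 5 = -3)
c(U, y) = -4 - 3*y (c(U, y) = -4 + y*(-3) = -4 - 3*y)
(40315 + c(-115, 57))*(-2401 + 20012) = (40315 + (-4 - 3*57))*(-2401 + 20012) = (40315 + (-4 - 171))*17611 = (40315 - 175)*17611 = 40140*17611 = 706905540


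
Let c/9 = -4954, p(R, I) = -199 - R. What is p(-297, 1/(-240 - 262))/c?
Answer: -49/22293 ≈ -0.0021980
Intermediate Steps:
c = -44586 (c = 9*(-4954) = -44586)
p(-297, 1/(-240 - 262))/c = (-199 - 1*(-297))/(-44586) = (-199 + 297)*(-1/44586) = 98*(-1/44586) = -49/22293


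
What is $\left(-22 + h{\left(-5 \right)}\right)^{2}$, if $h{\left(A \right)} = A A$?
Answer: $9$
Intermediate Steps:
$h{\left(A \right)} = A^{2}$
$\left(-22 + h{\left(-5 \right)}\right)^{2} = \left(-22 + \left(-5\right)^{2}\right)^{2} = \left(-22 + 25\right)^{2} = 3^{2} = 9$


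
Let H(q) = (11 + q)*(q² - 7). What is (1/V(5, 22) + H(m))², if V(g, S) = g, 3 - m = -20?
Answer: 7874965081/25 ≈ 3.1500e+8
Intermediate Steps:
m = 23 (m = 3 - 1*(-20) = 3 + 20 = 23)
H(q) = (-7 + q²)*(11 + q) (H(q) = (11 + q)*(-7 + q²) = (-7 + q²)*(11 + q))
(1/V(5, 22) + H(m))² = (1/5 + (-77 + 23³ - 7*23 + 11*23²))² = (⅕ + (-77 + 12167 - 161 + 11*529))² = (⅕ + (-77 + 12167 - 161 + 5819))² = (⅕ + 17748)² = (88741/5)² = 7874965081/25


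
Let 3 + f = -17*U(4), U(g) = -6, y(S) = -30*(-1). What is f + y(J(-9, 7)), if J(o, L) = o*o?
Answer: 129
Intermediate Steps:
J(o, L) = o**2
y(S) = 30
f = 99 (f = -3 - 17*(-6) = -3 + 102 = 99)
f + y(J(-9, 7)) = 99 + 30 = 129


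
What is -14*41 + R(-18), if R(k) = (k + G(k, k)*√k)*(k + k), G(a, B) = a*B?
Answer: 74 - 34992*I*√2 ≈ 74.0 - 49486.0*I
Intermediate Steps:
G(a, B) = B*a
R(k) = 2*k*(k + k^(5/2)) (R(k) = (k + (k*k)*√k)*(k + k) = (k + k²*√k)*(2*k) = (k + k^(5/2))*(2*k) = 2*k*(k + k^(5/2)))
-14*41 + R(-18) = -14*41 + (2*(-18)² + 2*(-18)^(7/2)) = -2*287 + (2*324 + 2*(-17496*I*√2)) = -574 + (648 - 34992*I*√2) = 74 - 34992*I*√2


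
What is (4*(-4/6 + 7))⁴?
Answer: 33362176/81 ≈ 4.1188e+5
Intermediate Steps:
(4*(-4/6 + 7))⁴ = (4*(-4*⅙ + 7))⁴ = (4*(-⅔ + 7))⁴ = (4*(19/3))⁴ = (76/3)⁴ = 33362176/81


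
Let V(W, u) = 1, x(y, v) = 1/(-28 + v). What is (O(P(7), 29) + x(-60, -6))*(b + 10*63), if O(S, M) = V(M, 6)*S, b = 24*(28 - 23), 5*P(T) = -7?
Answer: -18225/17 ≈ -1072.1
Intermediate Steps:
P(T) = -7/5 (P(T) = (⅕)*(-7) = -7/5)
b = 120 (b = 24*5 = 120)
O(S, M) = S (O(S, M) = 1*S = S)
(O(P(7), 29) + x(-60, -6))*(b + 10*63) = (-7/5 + 1/(-28 - 6))*(120 + 10*63) = (-7/5 + 1/(-34))*(120 + 630) = (-7/5 - 1/34)*750 = -243/170*750 = -18225/17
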